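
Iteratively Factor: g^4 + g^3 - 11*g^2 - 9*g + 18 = (g - 1)*(g^3 + 2*g^2 - 9*g - 18) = (g - 1)*(g + 3)*(g^2 - g - 6) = (g - 1)*(g + 2)*(g + 3)*(g - 3)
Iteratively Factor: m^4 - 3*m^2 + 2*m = (m + 2)*(m^3 - 2*m^2 + m) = (m - 1)*(m + 2)*(m^2 - m) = (m - 1)^2*(m + 2)*(m)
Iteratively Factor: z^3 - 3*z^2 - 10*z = (z + 2)*(z^2 - 5*z) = z*(z + 2)*(z - 5)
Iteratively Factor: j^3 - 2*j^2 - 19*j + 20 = (j - 1)*(j^2 - j - 20) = (j - 1)*(j + 4)*(j - 5)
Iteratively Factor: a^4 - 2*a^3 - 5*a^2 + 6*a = (a + 2)*(a^3 - 4*a^2 + 3*a) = a*(a + 2)*(a^2 - 4*a + 3) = a*(a - 3)*(a + 2)*(a - 1)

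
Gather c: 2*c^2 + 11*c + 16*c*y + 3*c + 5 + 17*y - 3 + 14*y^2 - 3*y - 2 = 2*c^2 + c*(16*y + 14) + 14*y^2 + 14*y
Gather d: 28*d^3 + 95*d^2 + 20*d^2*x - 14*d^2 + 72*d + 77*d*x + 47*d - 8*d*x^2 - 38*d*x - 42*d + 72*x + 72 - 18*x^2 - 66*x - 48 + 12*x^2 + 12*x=28*d^3 + d^2*(20*x + 81) + d*(-8*x^2 + 39*x + 77) - 6*x^2 + 18*x + 24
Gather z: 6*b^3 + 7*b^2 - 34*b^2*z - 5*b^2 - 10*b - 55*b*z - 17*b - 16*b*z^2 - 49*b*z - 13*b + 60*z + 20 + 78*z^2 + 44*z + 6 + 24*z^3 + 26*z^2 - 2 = 6*b^3 + 2*b^2 - 40*b + 24*z^3 + z^2*(104 - 16*b) + z*(-34*b^2 - 104*b + 104) + 24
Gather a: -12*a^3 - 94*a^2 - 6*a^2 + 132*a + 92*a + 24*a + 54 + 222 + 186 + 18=-12*a^3 - 100*a^2 + 248*a + 480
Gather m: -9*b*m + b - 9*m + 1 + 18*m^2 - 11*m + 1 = b + 18*m^2 + m*(-9*b - 20) + 2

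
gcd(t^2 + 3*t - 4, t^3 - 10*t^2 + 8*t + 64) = 1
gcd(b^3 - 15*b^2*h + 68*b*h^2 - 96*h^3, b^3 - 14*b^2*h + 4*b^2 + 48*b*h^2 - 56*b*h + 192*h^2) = b - 8*h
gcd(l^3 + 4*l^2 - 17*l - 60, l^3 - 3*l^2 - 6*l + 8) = l - 4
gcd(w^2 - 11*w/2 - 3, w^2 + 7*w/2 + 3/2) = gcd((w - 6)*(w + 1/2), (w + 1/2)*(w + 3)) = w + 1/2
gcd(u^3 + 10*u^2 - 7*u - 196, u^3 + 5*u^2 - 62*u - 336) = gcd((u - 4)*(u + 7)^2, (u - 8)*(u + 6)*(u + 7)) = u + 7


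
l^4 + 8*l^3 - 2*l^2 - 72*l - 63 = (l - 3)*(l + 1)*(l + 3)*(l + 7)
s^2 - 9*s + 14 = (s - 7)*(s - 2)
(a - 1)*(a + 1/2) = a^2 - a/2 - 1/2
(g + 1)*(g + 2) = g^2 + 3*g + 2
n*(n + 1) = n^2 + n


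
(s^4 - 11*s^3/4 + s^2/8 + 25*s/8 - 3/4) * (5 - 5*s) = -5*s^5 + 75*s^4/4 - 115*s^3/8 - 15*s^2 + 155*s/8 - 15/4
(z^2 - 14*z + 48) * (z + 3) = z^3 - 11*z^2 + 6*z + 144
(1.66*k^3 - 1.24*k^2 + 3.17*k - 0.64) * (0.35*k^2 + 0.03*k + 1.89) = 0.581*k^5 - 0.3842*k^4 + 4.2097*k^3 - 2.4725*k^2 + 5.9721*k - 1.2096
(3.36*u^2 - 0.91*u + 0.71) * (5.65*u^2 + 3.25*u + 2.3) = 18.984*u^4 + 5.7785*u^3 + 8.782*u^2 + 0.2145*u + 1.633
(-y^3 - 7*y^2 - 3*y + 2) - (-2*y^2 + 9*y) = -y^3 - 5*y^2 - 12*y + 2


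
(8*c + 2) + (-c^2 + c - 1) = -c^2 + 9*c + 1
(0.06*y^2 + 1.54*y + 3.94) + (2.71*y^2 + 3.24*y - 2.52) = 2.77*y^2 + 4.78*y + 1.42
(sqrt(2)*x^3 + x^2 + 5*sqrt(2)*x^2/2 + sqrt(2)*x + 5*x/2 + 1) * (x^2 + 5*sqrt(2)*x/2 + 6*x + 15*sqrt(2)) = sqrt(2)*x^5 + 6*x^4 + 17*sqrt(2)*x^4/2 + 37*sqrt(2)*x^3/2 + 51*x^3 + 109*sqrt(2)*x^2/4 + 96*x^2 + 36*x + 40*sqrt(2)*x + 15*sqrt(2)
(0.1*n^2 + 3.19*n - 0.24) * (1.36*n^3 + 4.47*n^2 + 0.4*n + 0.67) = 0.136*n^5 + 4.7854*n^4 + 13.9729*n^3 + 0.2702*n^2 + 2.0413*n - 0.1608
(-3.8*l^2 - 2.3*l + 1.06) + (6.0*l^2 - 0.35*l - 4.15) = 2.2*l^2 - 2.65*l - 3.09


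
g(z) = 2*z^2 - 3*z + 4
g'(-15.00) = -63.00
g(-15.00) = 499.00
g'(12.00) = 45.00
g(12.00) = 256.00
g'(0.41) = -1.36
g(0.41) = 3.11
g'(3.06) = 9.24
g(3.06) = 13.55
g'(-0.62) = -5.48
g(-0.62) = 6.63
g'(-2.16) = -11.64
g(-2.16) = 19.81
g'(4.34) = 14.36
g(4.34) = 28.65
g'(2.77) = 8.08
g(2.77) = 11.04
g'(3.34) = 10.36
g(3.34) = 16.29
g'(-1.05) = -7.20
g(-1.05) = 9.36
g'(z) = 4*z - 3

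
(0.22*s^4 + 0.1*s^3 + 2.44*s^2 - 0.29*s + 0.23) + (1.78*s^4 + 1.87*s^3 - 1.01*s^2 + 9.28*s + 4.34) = 2.0*s^4 + 1.97*s^3 + 1.43*s^2 + 8.99*s + 4.57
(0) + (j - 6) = j - 6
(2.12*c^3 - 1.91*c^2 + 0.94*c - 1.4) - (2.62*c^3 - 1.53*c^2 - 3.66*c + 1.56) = -0.5*c^3 - 0.38*c^2 + 4.6*c - 2.96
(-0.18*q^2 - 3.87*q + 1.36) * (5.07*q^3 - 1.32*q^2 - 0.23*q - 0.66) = -0.9126*q^5 - 19.3833*q^4 + 12.045*q^3 - 0.7863*q^2 + 2.2414*q - 0.8976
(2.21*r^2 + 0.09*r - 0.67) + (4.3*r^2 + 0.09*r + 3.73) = 6.51*r^2 + 0.18*r + 3.06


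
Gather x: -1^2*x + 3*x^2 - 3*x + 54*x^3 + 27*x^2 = 54*x^3 + 30*x^2 - 4*x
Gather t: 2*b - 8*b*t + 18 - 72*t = 2*b + t*(-8*b - 72) + 18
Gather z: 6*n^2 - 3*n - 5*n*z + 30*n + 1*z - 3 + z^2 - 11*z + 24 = 6*n^2 + 27*n + z^2 + z*(-5*n - 10) + 21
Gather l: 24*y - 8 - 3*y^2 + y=-3*y^2 + 25*y - 8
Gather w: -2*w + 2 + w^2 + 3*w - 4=w^2 + w - 2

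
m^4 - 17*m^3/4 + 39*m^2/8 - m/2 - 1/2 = (m - 2)^2*(m - 1/2)*(m + 1/4)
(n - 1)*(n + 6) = n^2 + 5*n - 6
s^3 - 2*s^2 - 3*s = s*(s - 3)*(s + 1)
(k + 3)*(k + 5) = k^2 + 8*k + 15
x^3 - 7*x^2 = x^2*(x - 7)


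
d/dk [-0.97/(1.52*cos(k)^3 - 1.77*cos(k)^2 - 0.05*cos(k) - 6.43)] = (-4.4232*cos(k)^2 + 3.4338*cos(k) + 0.0485)*sin(k)/(-1.52*cos(k)^3 + 1.77*cos(k)^2 + 0.05*cos(k) + 6.43)^2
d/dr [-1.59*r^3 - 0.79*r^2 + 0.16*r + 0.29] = -4.77*r^2 - 1.58*r + 0.16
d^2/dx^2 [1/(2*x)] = x^(-3)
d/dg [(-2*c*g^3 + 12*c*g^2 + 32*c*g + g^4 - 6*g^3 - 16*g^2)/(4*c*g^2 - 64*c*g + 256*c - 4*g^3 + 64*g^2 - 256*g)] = (-2*c^2*g^2 + 32*c^2*g + 32*c^2 + 2*c*g^3 - 42*c*g^2 - 32*c*g - g^4 + 16*g^3 + 16*g^2)/(4*(c^2*g^2 - 16*c^2*g + 64*c^2 - 2*c*g^3 + 32*c*g^2 - 128*c*g + g^4 - 16*g^3 + 64*g^2))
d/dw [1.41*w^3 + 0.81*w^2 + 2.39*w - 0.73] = 4.23*w^2 + 1.62*w + 2.39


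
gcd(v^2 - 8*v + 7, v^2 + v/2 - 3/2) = v - 1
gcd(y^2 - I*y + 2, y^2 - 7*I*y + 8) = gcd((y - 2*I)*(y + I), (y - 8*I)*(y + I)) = y + I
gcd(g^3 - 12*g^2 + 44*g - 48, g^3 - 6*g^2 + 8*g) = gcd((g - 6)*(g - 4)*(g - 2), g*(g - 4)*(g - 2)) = g^2 - 6*g + 8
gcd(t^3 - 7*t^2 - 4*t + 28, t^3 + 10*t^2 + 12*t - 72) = t - 2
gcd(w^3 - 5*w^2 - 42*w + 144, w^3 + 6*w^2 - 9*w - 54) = w^2 + 3*w - 18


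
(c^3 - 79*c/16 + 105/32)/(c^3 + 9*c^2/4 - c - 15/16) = (4*c - 7)/(2*(2*c + 1))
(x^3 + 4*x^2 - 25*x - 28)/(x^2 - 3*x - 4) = x + 7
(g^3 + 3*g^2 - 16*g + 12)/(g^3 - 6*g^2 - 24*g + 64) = (g^2 + 5*g - 6)/(g^2 - 4*g - 32)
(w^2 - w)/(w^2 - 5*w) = (w - 1)/(w - 5)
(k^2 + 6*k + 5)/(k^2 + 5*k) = (k + 1)/k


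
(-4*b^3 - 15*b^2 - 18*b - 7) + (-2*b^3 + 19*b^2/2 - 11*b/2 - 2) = -6*b^3 - 11*b^2/2 - 47*b/2 - 9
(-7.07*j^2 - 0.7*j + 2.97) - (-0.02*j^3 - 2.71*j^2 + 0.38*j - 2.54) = 0.02*j^3 - 4.36*j^2 - 1.08*j + 5.51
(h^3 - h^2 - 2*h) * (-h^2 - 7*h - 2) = -h^5 - 6*h^4 + 7*h^3 + 16*h^2 + 4*h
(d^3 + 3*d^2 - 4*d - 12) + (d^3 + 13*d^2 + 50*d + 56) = 2*d^3 + 16*d^2 + 46*d + 44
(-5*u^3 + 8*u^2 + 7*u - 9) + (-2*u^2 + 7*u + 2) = -5*u^3 + 6*u^2 + 14*u - 7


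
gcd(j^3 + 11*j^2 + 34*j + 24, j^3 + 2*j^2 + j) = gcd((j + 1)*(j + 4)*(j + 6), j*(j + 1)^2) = j + 1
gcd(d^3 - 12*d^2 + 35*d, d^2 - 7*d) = d^2 - 7*d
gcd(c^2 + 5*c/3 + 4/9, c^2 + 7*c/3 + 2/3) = c + 1/3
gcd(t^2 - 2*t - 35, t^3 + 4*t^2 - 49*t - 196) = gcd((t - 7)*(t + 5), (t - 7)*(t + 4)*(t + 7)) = t - 7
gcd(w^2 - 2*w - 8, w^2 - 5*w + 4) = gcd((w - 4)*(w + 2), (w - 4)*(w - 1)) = w - 4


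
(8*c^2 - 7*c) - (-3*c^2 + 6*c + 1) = 11*c^2 - 13*c - 1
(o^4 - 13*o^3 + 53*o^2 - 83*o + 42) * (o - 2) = o^5 - 15*o^4 + 79*o^3 - 189*o^2 + 208*o - 84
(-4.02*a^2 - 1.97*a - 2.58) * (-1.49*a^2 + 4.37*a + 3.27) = 5.9898*a^4 - 14.6321*a^3 - 17.9101*a^2 - 17.7165*a - 8.4366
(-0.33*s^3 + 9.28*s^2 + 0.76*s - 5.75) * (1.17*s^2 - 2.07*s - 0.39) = -0.3861*s^5 + 11.5407*s^4 - 18.1917*s^3 - 11.9199*s^2 + 11.6061*s + 2.2425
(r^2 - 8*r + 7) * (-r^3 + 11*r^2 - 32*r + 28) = -r^5 + 19*r^4 - 127*r^3 + 361*r^2 - 448*r + 196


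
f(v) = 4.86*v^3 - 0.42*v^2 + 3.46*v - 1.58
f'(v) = 14.58*v^2 - 0.84*v + 3.46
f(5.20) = 688.41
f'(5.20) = 393.34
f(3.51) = 215.55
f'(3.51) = 180.14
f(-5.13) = -686.51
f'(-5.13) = 391.47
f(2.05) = 45.62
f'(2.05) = 63.01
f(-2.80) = -121.25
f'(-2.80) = 120.12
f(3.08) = 147.09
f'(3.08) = 139.18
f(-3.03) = -151.12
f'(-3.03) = 139.86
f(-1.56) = -26.45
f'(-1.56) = 40.25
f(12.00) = 8377.54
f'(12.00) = 2092.90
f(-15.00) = -16550.48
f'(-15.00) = 3296.56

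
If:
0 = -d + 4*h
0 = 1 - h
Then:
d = 4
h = 1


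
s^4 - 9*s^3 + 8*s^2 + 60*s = s*(s - 6)*(s - 5)*(s + 2)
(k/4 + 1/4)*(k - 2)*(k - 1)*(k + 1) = k^4/4 - k^3/4 - 3*k^2/4 + k/4 + 1/2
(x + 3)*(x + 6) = x^2 + 9*x + 18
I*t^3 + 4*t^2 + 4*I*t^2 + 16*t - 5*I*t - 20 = (t + 5)*(t - 4*I)*(I*t - I)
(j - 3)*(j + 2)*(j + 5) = j^3 + 4*j^2 - 11*j - 30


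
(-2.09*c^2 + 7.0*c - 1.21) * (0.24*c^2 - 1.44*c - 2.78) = -0.5016*c^4 + 4.6896*c^3 - 4.5602*c^2 - 17.7176*c + 3.3638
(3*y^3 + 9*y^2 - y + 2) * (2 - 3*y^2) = -9*y^5 - 27*y^4 + 9*y^3 + 12*y^2 - 2*y + 4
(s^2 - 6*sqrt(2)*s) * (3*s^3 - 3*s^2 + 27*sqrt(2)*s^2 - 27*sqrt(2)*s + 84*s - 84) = 3*s^5 - 3*s^4 + 9*sqrt(2)*s^4 - 240*s^3 - 9*sqrt(2)*s^3 - 504*sqrt(2)*s^2 + 240*s^2 + 504*sqrt(2)*s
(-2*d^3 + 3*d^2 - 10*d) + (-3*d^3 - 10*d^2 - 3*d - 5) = -5*d^3 - 7*d^2 - 13*d - 5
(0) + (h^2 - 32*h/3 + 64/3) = h^2 - 32*h/3 + 64/3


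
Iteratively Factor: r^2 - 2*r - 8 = (r + 2)*(r - 4)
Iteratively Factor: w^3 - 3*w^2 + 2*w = (w - 2)*(w^2 - w) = w*(w - 2)*(w - 1)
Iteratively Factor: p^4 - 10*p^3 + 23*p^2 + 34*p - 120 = (p - 4)*(p^3 - 6*p^2 - p + 30) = (p - 4)*(p - 3)*(p^2 - 3*p - 10) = (p - 4)*(p - 3)*(p + 2)*(p - 5)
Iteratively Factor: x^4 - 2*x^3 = (x)*(x^3 - 2*x^2) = x^2*(x^2 - 2*x) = x^2*(x - 2)*(x)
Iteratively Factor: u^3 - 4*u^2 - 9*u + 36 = (u - 3)*(u^2 - u - 12) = (u - 3)*(u + 3)*(u - 4)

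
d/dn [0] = 0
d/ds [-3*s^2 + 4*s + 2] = 4 - 6*s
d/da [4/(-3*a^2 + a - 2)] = 4*(6*a - 1)/(3*a^2 - a + 2)^2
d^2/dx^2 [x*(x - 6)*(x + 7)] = 6*x + 2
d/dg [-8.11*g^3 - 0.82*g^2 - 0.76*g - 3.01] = -24.33*g^2 - 1.64*g - 0.76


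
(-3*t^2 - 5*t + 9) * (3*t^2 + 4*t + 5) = -9*t^4 - 27*t^3 - 8*t^2 + 11*t + 45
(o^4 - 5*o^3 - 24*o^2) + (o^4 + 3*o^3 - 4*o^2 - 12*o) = 2*o^4 - 2*o^3 - 28*o^2 - 12*o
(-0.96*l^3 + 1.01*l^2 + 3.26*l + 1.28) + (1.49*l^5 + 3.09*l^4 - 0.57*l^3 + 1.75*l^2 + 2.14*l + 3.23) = 1.49*l^5 + 3.09*l^4 - 1.53*l^3 + 2.76*l^2 + 5.4*l + 4.51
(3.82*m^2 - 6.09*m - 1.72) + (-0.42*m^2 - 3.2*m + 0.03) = 3.4*m^2 - 9.29*m - 1.69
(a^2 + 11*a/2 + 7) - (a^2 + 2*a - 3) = 7*a/2 + 10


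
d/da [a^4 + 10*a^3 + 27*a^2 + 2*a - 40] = 4*a^3 + 30*a^2 + 54*a + 2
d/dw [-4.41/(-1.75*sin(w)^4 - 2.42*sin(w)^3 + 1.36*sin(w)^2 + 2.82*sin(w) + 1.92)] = (-30.87*sin(w)^3 - 32.0166*sin(w)^2 + 11.9952*sin(w) + 12.4362)*cos(w)/(-1.75*sin(w)^4 - 2.42*sin(w)^3 + 1.36*sin(w)^2 + 2.82*sin(w) + 1.92)^2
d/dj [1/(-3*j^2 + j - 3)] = (6*j - 1)/(3*j^2 - j + 3)^2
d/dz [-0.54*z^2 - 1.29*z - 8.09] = -1.08*z - 1.29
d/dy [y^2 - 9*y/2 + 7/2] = 2*y - 9/2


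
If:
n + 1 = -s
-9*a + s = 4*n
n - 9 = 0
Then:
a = -46/9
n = 9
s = -10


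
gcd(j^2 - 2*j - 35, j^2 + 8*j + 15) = j + 5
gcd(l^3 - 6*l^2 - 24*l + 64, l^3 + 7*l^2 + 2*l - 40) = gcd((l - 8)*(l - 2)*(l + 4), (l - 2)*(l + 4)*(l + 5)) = l^2 + 2*l - 8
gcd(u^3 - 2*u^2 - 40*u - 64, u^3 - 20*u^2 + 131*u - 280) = u - 8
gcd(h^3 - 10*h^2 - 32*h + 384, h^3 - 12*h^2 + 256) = h^2 - 16*h + 64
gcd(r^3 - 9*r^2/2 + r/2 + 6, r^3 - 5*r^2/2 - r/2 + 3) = r^2 - r/2 - 3/2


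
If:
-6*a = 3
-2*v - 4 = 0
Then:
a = -1/2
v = -2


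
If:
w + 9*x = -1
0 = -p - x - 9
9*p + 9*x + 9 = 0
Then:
No Solution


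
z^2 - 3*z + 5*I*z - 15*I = (z - 3)*(z + 5*I)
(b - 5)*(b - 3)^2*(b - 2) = b^4 - 13*b^3 + 61*b^2 - 123*b + 90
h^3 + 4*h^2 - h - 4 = (h - 1)*(h + 1)*(h + 4)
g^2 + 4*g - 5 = (g - 1)*(g + 5)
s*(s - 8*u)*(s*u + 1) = s^3*u - 8*s^2*u^2 + s^2 - 8*s*u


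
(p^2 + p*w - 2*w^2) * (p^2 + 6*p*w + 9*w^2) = p^4 + 7*p^3*w + 13*p^2*w^2 - 3*p*w^3 - 18*w^4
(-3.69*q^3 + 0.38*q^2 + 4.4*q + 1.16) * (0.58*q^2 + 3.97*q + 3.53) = -2.1402*q^5 - 14.4289*q^4 - 8.9651*q^3 + 19.4822*q^2 + 20.1372*q + 4.0948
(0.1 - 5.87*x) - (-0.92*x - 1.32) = 1.42 - 4.95*x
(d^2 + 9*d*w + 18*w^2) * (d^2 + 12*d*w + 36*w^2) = d^4 + 21*d^3*w + 162*d^2*w^2 + 540*d*w^3 + 648*w^4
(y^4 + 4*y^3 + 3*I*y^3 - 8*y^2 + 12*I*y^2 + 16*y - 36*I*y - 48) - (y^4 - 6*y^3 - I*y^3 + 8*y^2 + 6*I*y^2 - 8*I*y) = 10*y^3 + 4*I*y^3 - 16*y^2 + 6*I*y^2 + 16*y - 28*I*y - 48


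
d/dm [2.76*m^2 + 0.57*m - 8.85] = 5.52*m + 0.57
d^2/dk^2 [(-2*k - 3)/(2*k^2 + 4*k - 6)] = (-4*(k + 1)^2*(2*k + 3) + (6*k + 7)*(k^2 + 2*k - 3))/(k^2 + 2*k - 3)^3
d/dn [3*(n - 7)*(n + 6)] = 6*n - 3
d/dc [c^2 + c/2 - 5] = 2*c + 1/2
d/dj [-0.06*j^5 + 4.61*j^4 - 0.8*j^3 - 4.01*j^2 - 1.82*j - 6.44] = -0.3*j^4 + 18.44*j^3 - 2.4*j^2 - 8.02*j - 1.82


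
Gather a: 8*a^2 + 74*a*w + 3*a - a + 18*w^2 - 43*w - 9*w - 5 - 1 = 8*a^2 + a*(74*w + 2) + 18*w^2 - 52*w - 6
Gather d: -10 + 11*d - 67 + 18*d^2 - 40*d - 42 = 18*d^2 - 29*d - 119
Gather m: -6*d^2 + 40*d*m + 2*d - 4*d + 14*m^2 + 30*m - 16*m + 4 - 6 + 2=-6*d^2 - 2*d + 14*m^2 + m*(40*d + 14)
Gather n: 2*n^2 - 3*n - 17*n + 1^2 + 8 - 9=2*n^2 - 20*n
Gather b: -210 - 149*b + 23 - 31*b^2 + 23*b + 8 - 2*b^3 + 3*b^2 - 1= -2*b^3 - 28*b^2 - 126*b - 180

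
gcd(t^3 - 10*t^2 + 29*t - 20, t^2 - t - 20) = t - 5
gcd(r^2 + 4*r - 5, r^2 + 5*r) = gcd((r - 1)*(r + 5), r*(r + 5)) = r + 5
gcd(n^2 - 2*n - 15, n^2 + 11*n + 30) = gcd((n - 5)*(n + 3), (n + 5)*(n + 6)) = 1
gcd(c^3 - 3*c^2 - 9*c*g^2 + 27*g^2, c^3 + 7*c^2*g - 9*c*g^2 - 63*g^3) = c^2 - 9*g^2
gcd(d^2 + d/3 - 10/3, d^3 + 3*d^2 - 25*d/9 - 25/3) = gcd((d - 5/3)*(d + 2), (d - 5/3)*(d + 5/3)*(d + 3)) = d - 5/3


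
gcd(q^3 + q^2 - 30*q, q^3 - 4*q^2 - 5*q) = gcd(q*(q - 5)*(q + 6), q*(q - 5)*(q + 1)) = q^2 - 5*q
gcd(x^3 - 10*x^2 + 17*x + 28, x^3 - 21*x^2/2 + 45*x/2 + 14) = x^2 - 11*x + 28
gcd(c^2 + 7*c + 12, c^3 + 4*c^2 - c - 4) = c + 4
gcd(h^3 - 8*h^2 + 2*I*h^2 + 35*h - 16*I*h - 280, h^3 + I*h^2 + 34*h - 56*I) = h + 7*I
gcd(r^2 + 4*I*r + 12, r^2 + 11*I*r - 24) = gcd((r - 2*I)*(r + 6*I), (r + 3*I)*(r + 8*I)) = 1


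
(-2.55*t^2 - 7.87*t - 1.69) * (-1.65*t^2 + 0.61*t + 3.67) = 4.2075*t^4 + 11.43*t^3 - 11.3707*t^2 - 29.9138*t - 6.2023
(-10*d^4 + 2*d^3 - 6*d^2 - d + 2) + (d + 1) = -10*d^4 + 2*d^3 - 6*d^2 + 3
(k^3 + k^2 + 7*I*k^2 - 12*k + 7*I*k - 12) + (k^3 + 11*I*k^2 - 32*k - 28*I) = 2*k^3 + k^2 + 18*I*k^2 - 44*k + 7*I*k - 12 - 28*I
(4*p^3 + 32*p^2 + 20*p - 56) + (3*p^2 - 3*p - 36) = 4*p^3 + 35*p^2 + 17*p - 92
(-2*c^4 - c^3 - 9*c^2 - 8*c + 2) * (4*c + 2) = -8*c^5 - 8*c^4 - 38*c^3 - 50*c^2 - 8*c + 4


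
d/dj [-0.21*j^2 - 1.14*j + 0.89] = -0.42*j - 1.14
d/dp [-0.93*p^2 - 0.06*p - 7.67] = -1.86*p - 0.06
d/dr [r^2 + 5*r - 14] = 2*r + 5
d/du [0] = 0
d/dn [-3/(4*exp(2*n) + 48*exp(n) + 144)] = 3*(exp(n) + 6)*exp(n)/(2*(exp(2*n) + 12*exp(n) + 36)^2)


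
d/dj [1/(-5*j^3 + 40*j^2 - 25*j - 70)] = (3*j^2 - 16*j + 5)/(5*(j^3 - 8*j^2 + 5*j + 14)^2)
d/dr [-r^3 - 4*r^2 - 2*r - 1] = -3*r^2 - 8*r - 2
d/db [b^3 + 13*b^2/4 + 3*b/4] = 3*b^2 + 13*b/2 + 3/4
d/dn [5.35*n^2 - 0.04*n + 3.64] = 10.7*n - 0.04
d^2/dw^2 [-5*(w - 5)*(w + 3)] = -10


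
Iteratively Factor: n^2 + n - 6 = (n + 3)*(n - 2)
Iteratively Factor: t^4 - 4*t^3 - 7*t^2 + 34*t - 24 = (t + 3)*(t^3 - 7*t^2 + 14*t - 8) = (t - 4)*(t + 3)*(t^2 - 3*t + 2) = (t - 4)*(t - 1)*(t + 3)*(t - 2)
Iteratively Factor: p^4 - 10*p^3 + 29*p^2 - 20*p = (p - 4)*(p^3 - 6*p^2 + 5*p) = p*(p - 4)*(p^2 - 6*p + 5) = p*(p - 4)*(p - 1)*(p - 5)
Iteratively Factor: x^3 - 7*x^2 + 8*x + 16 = (x + 1)*(x^2 - 8*x + 16) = (x - 4)*(x + 1)*(x - 4)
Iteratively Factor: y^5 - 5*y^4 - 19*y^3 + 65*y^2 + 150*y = (y + 3)*(y^4 - 8*y^3 + 5*y^2 + 50*y) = (y - 5)*(y + 3)*(y^3 - 3*y^2 - 10*y) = (y - 5)^2*(y + 3)*(y^2 + 2*y) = (y - 5)^2*(y + 2)*(y + 3)*(y)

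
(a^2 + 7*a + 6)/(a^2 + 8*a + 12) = (a + 1)/(a + 2)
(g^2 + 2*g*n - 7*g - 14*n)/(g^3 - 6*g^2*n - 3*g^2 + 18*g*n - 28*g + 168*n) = (g + 2*n)/(g^2 - 6*g*n + 4*g - 24*n)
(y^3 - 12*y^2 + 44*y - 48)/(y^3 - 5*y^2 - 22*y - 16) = (-y^3 + 12*y^2 - 44*y + 48)/(-y^3 + 5*y^2 + 22*y + 16)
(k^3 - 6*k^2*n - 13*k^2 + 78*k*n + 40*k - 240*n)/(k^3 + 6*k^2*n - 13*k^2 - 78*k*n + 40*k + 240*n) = (k - 6*n)/(k + 6*n)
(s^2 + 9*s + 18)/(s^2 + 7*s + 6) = (s + 3)/(s + 1)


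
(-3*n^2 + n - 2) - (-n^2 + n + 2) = -2*n^2 - 4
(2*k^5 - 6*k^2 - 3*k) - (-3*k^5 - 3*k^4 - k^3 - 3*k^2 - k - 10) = 5*k^5 + 3*k^4 + k^3 - 3*k^2 - 2*k + 10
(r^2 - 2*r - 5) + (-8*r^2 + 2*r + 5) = -7*r^2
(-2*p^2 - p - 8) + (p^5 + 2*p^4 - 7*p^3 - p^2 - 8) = p^5 + 2*p^4 - 7*p^3 - 3*p^2 - p - 16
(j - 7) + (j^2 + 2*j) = j^2 + 3*j - 7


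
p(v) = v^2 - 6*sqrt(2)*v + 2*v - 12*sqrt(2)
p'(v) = 2*v - 6*sqrt(2) + 2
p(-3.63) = 19.75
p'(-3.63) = -13.75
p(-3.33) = 15.71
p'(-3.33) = -13.15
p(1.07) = -22.76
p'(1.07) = -4.35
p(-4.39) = 30.77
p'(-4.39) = -15.27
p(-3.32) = 15.58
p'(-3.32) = -13.13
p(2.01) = -25.97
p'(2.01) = -2.47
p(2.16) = -26.31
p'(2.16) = -2.17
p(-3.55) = 18.65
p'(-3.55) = -13.59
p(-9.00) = 122.40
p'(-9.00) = -24.49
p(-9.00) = 122.40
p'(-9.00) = -24.49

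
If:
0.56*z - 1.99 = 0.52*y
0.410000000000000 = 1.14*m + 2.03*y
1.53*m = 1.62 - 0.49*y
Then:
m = 1.21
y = -0.48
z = 3.11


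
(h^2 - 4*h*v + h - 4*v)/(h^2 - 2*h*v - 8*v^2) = (h + 1)/(h + 2*v)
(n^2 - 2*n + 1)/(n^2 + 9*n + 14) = (n^2 - 2*n + 1)/(n^2 + 9*n + 14)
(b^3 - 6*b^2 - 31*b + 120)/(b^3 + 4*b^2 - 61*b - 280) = (b - 3)/(b + 7)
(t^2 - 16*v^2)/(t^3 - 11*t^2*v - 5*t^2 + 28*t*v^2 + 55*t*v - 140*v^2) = (t + 4*v)/(t^2 - 7*t*v - 5*t + 35*v)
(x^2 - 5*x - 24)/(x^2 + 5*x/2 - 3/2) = 2*(x - 8)/(2*x - 1)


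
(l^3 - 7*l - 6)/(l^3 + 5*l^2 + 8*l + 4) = (l - 3)/(l + 2)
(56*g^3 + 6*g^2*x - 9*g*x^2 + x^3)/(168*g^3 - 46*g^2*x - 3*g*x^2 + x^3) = (-14*g^2 - 5*g*x + x^2)/(-42*g^2 + g*x + x^2)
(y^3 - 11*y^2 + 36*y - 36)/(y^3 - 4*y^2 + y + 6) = (y - 6)/(y + 1)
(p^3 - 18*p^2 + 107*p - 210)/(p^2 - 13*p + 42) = p - 5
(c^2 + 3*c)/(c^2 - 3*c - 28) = c*(c + 3)/(c^2 - 3*c - 28)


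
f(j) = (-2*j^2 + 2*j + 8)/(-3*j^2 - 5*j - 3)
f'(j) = (2 - 4*j)/(-3*j^2 - 5*j - 3) + (6*j + 5)*(-2*j^2 + 2*j + 8)/(-3*j^2 - 5*j - 3)^2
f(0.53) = -1.31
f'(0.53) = 1.67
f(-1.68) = 0.33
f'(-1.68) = -2.30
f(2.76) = 0.04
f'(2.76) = 0.20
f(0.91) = -0.81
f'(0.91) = 1.01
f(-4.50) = 1.01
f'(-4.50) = 0.05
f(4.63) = 0.28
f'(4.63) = 0.08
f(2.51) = -0.01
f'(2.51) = 0.24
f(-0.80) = -5.57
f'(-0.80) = -4.44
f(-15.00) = 0.78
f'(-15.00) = 0.01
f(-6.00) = 0.94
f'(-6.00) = 0.04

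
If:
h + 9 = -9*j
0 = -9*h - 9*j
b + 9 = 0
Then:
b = -9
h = 9/8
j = -9/8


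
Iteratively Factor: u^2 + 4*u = (u + 4)*(u)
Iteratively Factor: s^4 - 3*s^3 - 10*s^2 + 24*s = (s + 3)*(s^3 - 6*s^2 + 8*s) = (s - 2)*(s + 3)*(s^2 - 4*s) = s*(s - 2)*(s + 3)*(s - 4)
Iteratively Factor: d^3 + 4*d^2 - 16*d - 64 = (d + 4)*(d^2 - 16) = (d - 4)*(d + 4)*(d + 4)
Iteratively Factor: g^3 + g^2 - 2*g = (g + 2)*(g^2 - g) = (g - 1)*(g + 2)*(g)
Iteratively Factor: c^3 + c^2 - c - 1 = (c + 1)*(c^2 - 1) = (c - 1)*(c + 1)*(c + 1)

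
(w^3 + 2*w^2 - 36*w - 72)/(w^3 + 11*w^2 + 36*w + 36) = (w - 6)/(w + 3)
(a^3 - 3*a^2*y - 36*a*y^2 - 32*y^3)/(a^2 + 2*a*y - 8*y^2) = (-a^2 + 7*a*y + 8*y^2)/(-a + 2*y)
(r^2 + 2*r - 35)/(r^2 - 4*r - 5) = (r + 7)/(r + 1)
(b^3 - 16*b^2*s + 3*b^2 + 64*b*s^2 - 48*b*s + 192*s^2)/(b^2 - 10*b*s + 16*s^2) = (-b^2 + 8*b*s - 3*b + 24*s)/(-b + 2*s)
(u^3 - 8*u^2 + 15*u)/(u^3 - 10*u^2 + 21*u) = (u - 5)/(u - 7)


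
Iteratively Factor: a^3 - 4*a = (a + 2)*(a^2 - 2*a) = a*(a + 2)*(a - 2)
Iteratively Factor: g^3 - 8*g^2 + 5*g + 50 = (g - 5)*(g^2 - 3*g - 10) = (g - 5)^2*(g + 2)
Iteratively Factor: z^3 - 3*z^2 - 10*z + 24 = (z - 2)*(z^2 - z - 12) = (z - 2)*(z + 3)*(z - 4)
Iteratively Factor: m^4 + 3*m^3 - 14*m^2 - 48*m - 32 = (m + 2)*(m^3 + m^2 - 16*m - 16) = (m + 1)*(m + 2)*(m^2 - 16) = (m - 4)*(m + 1)*(m + 2)*(m + 4)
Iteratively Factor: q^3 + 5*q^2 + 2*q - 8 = (q - 1)*(q^2 + 6*q + 8) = (q - 1)*(q + 2)*(q + 4)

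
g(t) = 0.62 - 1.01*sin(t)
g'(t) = -1.01*cos(t)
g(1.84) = -0.35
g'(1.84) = 0.27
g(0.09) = 0.53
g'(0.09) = -1.01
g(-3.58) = 0.19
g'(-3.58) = 0.91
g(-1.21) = 1.56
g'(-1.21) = -0.36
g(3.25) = 0.73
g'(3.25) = 1.00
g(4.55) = 1.62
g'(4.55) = 0.16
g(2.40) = -0.06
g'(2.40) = 0.74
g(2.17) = -0.21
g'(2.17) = 0.57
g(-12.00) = 0.08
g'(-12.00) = -0.85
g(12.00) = 1.16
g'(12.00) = -0.85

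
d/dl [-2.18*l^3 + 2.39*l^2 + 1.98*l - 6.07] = -6.54*l^2 + 4.78*l + 1.98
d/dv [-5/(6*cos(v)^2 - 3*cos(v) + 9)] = 5*(1 - 4*cos(v))*sin(v)/(3*(-cos(v) + cos(2*v) + 4)^2)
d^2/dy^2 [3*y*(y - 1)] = 6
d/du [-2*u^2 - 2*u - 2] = -4*u - 2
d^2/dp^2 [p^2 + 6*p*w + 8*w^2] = 2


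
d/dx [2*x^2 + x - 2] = 4*x + 1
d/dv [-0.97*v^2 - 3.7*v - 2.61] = -1.94*v - 3.7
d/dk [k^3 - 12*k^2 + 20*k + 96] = 3*k^2 - 24*k + 20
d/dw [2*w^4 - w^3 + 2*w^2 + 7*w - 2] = 8*w^3 - 3*w^2 + 4*w + 7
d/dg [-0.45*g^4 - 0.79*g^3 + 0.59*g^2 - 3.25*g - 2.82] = -1.8*g^3 - 2.37*g^2 + 1.18*g - 3.25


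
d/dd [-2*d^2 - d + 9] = -4*d - 1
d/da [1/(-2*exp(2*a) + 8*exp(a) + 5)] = 4*(exp(a) - 2)*exp(a)/(-2*exp(2*a) + 8*exp(a) + 5)^2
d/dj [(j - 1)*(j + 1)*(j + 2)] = 3*j^2 + 4*j - 1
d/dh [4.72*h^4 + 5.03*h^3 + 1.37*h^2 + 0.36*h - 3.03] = 18.88*h^3 + 15.09*h^2 + 2.74*h + 0.36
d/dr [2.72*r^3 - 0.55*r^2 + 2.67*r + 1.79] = 8.16*r^2 - 1.1*r + 2.67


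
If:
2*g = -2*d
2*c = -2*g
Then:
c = -g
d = -g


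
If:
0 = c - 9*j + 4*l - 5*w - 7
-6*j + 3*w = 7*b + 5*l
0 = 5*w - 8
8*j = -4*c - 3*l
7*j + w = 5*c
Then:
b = -3551/6755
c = -1103/1930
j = -1229/1930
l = 2374/965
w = 8/5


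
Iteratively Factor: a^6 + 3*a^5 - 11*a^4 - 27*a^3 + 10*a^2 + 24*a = (a - 3)*(a^5 + 6*a^4 + 7*a^3 - 6*a^2 - 8*a) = a*(a - 3)*(a^4 + 6*a^3 + 7*a^2 - 6*a - 8) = a*(a - 3)*(a + 4)*(a^3 + 2*a^2 - a - 2) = a*(a - 3)*(a - 1)*(a + 4)*(a^2 + 3*a + 2) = a*(a - 3)*(a - 1)*(a + 1)*(a + 4)*(a + 2)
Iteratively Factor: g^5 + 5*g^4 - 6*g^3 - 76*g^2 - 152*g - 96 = (g + 2)*(g^4 + 3*g^3 - 12*g^2 - 52*g - 48) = (g - 4)*(g + 2)*(g^3 + 7*g^2 + 16*g + 12) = (g - 4)*(g + 2)*(g + 3)*(g^2 + 4*g + 4) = (g - 4)*(g + 2)^2*(g + 3)*(g + 2)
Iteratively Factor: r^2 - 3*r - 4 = (r + 1)*(r - 4)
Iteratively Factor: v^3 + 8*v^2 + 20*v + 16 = (v + 2)*(v^2 + 6*v + 8) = (v + 2)*(v + 4)*(v + 2)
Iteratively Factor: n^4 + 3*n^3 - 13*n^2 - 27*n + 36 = (n + 3)*(n^3 - 13*n + 12) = (n - 1)*(n + 3)*(n^2 + n - 12) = (n - 1)*(n + 3)*(n + 4)*(n - 3)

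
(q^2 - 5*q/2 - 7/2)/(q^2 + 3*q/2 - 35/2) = (q + 1)/(q + 5)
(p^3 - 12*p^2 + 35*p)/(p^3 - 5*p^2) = (p - 7)/p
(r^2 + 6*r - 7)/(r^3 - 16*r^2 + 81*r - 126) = (r^2 + 6*r - 7)/(r^3 - 16*r^2 + 81*r - 126)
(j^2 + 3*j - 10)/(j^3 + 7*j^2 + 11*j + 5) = (j - 2)/(j^2 + 2*j + 1)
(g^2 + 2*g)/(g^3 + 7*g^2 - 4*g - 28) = g/(g^2 + 5*g - 14)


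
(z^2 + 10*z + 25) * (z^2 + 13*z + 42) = z^4 + 23*z^3 + 197*z^2 + 745*z + 1050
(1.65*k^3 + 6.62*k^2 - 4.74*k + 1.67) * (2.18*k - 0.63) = 3.597*k^4 + 13.3921*k^3 - 14.5038*k^2 + 6.6268*k - 1.0521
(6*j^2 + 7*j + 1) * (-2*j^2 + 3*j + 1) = -12*j^4 + 4*j^3 + 25*j^2 + 10*j + 1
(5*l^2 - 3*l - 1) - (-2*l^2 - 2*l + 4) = 7*l^2 - l - 5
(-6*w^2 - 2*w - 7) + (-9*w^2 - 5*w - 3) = -15*w^2 - 7*w - 10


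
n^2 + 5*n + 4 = (n + 1)*(n + 4)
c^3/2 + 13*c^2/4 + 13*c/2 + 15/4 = (c/2 + 1/2)*(c + 5/2)*(c + 3)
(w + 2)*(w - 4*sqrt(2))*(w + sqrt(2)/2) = w^3 - 7*sqrt(2)*w^2/2 + 2*w^2 - 7*sqrt(2)*w - 4*w - 8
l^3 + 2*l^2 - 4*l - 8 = (l - 2)*(l + 2)^2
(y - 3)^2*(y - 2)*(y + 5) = y^4 - 3*y^3 - 19*y^2 + 87*y - 90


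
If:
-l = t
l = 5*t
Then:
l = 0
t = 0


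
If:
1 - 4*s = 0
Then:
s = 1/4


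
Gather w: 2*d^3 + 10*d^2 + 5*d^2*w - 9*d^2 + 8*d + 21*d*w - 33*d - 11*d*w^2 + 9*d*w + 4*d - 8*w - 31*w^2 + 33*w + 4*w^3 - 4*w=2*d^3 + d^2 - 21*d + 4*w^3 + w^2*(-11*d - 31) + w*(5*d^2 + 30*d + 21)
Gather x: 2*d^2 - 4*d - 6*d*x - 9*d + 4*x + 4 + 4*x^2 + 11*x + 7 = 2*d^2 - 13*d + 4*x^2 + x*(15 - 6*d) + 11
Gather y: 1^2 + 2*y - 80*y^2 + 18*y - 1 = -80*y^2 + 20*y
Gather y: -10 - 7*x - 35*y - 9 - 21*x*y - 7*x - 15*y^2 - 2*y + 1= -14*x - 15*y^2 + y*(-21*x - 37) - 18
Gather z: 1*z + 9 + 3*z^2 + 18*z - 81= 3*z^2 + 19*z - 72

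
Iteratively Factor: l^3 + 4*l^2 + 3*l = (l + 1)*(l^2 + 3*l) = (l + 1)*(l + 3)*(l)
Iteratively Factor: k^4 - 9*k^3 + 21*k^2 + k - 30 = (k - 5)*(k^3 - 4*k^2 + k + 6) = (k - 5)*(k - 3)*(k^2 - k - 2) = (k - 5)*(k - 3)*(k - 2)*(k + 1)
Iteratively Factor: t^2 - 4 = (t - 2)*(t + 2)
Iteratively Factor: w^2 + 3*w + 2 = (w + 1)*(w + 2)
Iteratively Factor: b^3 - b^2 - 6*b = (b)*(b^2 - b - 6) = b*(b - 3)*(b + 2)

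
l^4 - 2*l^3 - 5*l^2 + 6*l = l*(l - 3)*(l - 1)*(l + 2)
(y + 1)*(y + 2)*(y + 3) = y^3 + 6*y^2 + 11*y + 6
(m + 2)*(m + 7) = m^2 + 9*m + 14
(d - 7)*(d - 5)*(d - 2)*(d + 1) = d^4 - 13*d^3 + 45*d^2 - 11*d - 70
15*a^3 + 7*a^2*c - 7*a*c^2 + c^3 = (-5*a + c)*(-3*a + c)*(a + c)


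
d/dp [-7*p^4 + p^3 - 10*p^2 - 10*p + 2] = -28*p^3 + 3*p^2 - 20*p - 10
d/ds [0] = 0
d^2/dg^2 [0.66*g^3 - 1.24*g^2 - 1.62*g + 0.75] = 3.96*g - 2.48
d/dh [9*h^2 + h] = 18*h + 1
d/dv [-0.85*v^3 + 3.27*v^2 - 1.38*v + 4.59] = -2.55*v^2 + 6.54*v - 1.38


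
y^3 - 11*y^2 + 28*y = y*(y - 7)*(y - 4)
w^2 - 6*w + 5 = (w - 5)*(w - 1)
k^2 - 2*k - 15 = (k - 5)*(k + 3)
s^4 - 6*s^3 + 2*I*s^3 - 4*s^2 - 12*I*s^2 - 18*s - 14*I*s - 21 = (s - 7)*(s + 1)*(s - I)*(s + 3*I)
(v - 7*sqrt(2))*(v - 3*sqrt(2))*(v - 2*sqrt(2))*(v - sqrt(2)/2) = v^4 - 25*sqrt(2)*v^3/2 + 94*v^2 - 125*sqrt(2)*v + 84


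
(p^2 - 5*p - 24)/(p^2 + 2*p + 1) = (p^2 - 5*p - 24)/(p^2 + 2*p + 1)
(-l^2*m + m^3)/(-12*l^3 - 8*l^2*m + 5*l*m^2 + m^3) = m*(l - m)/(12*l^2 - 4*l*m - m^2)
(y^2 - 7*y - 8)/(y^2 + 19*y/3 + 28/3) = 3*(y^2 - 7*y - 8)/(3*y^2 + 19*y + 28)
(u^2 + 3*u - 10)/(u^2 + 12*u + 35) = (u - 2)/(u + 7)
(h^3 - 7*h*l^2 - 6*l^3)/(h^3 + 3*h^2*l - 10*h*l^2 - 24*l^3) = (h + l)/(h + 4*l)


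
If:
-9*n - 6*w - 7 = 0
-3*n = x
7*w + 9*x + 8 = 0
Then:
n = -1/225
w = -29/25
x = 1/75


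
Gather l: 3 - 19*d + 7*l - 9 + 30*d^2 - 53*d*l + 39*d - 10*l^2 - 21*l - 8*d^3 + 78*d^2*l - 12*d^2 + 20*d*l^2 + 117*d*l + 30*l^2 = -8*d^3 + 18*d^2 + 20*d + l^2*(20*d + 20) + l*(78*d^2 + 64*d - 14) - 6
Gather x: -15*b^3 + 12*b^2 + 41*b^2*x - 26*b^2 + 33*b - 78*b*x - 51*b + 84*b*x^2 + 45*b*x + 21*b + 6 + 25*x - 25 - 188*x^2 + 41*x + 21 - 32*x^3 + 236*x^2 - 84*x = -15*b^3 - 14*b^2 + 3*b - 32*x^3 + x^2*(84*b + 48) + x*(41*b^2 - 33*b - 18) + 2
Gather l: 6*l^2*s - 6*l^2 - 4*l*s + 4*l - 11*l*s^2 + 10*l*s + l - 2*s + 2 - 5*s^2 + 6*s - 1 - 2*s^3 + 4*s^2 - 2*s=l^2*(6*s - 6) + l*(-11*s^2 + 6*s + 5) - 2*s^3 - s^2 + 2*s + 1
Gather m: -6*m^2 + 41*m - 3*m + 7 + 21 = -6*m^2 + 38*m + 28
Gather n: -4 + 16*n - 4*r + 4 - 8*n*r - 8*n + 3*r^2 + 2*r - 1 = n*(8 - 8*r) + 3*r^2 - 2*r - 1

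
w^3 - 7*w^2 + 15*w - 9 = (w - 3)^2*(w - 1)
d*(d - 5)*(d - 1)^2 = d^4 - 7*d^3 + 11*d^2 - 5*d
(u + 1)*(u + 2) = u^2 + 3*u + 2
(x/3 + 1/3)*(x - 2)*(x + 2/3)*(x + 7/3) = x^4/3 + 2*x^3/3 - 31*x^2/27 - 68*x/27 - 28/27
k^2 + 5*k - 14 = (k - 2)*(k + 7)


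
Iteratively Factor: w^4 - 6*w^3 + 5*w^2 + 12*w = (w + 1)*(w^3 - 7*w^2 + 12*w) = w*(w + 1)*(w^2 - 7*w + 12) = w*(w - 3)*(w + 1)*(w - 4)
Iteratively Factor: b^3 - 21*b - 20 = (b - 5)*(b^2 + 5*b + 4) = (b - 5)*(b + 4)*(b + 1)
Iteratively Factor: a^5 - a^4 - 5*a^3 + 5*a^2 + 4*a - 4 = (a + 1)*(a^4 - 2*a^3 - 3*a^2 + 8*a - 4) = (a - 2)*(a + 1)*(a^3 - 3*a + 2) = (a - 2)*(a + 1)*(a + 2)*(a^2 - 2*a + 1) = (a - 2)*(a - 1)*(a + 1)*(a + 2)*(a - 1)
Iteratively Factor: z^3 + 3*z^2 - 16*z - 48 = (z + 4)*(z^2 - z - 12) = (z - 4)*(z + 4)*(z + 3)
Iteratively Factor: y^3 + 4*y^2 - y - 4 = (y + 1)*(y^2 + 3*y - 4) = (y + 1)*(y + 4)*(y - 1)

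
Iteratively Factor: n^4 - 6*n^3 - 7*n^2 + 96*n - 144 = (n - 3)*(n^3 - 3*n^2 - 16*n + 48) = (n - 3)^2*(n^2 - 16) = (n - 4)*(n - 3)^2*(n + 4)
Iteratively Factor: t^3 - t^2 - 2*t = (t)*(t^2 - t - 2) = t*(t + 1)*(t - 2)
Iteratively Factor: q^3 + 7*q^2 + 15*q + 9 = (q + 3)*(q^2 + 4*q + 3) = (q + 1)*(q + 3)*(q + 3)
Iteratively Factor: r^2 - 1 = (r - 1)*(r + 1)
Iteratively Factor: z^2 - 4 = (z - 2)*(z + 2)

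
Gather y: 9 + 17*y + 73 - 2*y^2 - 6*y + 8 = -2*y^2 + 11*y + 90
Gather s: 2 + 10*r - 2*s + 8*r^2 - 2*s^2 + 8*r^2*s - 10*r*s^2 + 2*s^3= 8*r^2 + 10*r + 2*s^3 + s^2*(-10*r - 2) + s*(8*r^2 - 2) + 2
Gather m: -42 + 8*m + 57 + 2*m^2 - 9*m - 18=2*m^2 - m - 3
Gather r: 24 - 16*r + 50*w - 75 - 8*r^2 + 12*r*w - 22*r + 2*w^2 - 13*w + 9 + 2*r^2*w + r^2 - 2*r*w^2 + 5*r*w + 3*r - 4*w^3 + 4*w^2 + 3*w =r^2*(2*w - 7) + r*(-2*w^2 + 17*w - 35) - 4*w^3 + 6*w^2 + 40*w - 42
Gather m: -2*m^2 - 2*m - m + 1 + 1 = -2*m^2 - 3*m + 2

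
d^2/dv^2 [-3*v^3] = -18*v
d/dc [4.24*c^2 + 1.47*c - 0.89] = 8.48*c + 1.47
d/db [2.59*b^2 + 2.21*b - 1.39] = 5.18*b + 2.21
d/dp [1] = 0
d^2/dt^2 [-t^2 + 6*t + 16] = -2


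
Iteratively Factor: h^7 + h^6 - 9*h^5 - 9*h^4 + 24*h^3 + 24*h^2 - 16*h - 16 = (h + 2)*(h^6 - h^5 - 7*h^4 + 5*h^3 + 14*h^2 - 4*h - 8) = (h + 1)*(h + 2)*(h^5 - 2*h^4 - 5*h^3 + 10*h^2 + 4*h - 8) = (h - 2)*(h + 1)*(h + 2)*(h^4 - 5*h^2 + 4) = (h - 2)^2*(h + 1)*(h + 2)*(h^3 + 2*h^2 - h - 2) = (h - 2)^2*(h + 1)*(h + 2)^2*(h^2 - 1) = (h - 2)^2*(h - 1)*(h + 1)*(h + 2)^2*(h + 1)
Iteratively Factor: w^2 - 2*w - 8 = (w - 4)*(w + 2)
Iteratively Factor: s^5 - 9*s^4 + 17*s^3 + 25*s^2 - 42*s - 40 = (s - 2)*(s^4 - 7*s^3 + 3*s^2 + 31*s + 20) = (s - 5)*(s - 2)*(s^3 - 2*s^2 - 7*s - 4) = (s - 5)*(s - 4)*(s - 2)*(s^2 + 2*s + 1) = (s - 5)*(s - 4)*(s - 2)*(s + 1)*(s + 1)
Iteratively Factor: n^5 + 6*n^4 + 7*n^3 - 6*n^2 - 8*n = (n + 1)*(n^4 + 5*n^3 + 2*n^2 - 8*n) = (n - 1)*(n + 1)*(n^3 + 6*n^2 + 8*n) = n*(n - 1)*(n + 1)*(n^2 + 6*n + 8) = n*(n - 1)*(n + 1)*(n + 4)*(n + 2)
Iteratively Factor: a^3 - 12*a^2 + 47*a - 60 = (a - 3)*(a^2 - 9*a + 20) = (a - 5)*(a - 3)*(a - 4)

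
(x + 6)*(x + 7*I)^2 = x^3 + 6*x^2 + 14*I*x^2 - 49*x + 84*I*x - 294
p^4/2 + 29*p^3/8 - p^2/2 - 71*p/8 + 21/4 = (p/2 + 1)*(p - 1)*(p - 3/4)*(p + 7)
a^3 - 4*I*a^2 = a^2*(a - 4*I)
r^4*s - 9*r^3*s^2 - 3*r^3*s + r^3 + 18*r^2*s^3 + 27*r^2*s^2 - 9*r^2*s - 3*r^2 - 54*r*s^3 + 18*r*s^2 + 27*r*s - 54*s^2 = (r - 3)*(r - 6*s)*(r - 3*s)*(r*s + 1)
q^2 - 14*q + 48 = (q - 8)*(q - 6)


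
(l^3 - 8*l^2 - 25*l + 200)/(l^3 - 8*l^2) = 1 - 25/l^2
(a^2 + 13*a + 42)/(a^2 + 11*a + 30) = (a + 7)/(a + 5)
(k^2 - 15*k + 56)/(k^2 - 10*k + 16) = (k - 7)/(k - 2)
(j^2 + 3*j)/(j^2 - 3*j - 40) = j*(j + 3)/(j^2 - 3*j - 40)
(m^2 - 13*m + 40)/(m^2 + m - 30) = (m - 8)/(m + 6)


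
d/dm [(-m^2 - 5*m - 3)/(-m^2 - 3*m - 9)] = 2*(-m^2 + 6*m + 18)/(m^4 + 6*m^3 + 27*m^2 + 54*m + 81)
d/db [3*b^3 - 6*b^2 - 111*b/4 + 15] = 9*b^2 - 12*b - 111/4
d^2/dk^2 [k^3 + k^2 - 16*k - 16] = 6*k + 2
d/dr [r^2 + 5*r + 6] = 2*r + 5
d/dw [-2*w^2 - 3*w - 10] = -4*w - 3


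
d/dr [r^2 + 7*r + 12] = 2*r + 7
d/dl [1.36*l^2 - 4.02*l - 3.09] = 2.72*l - 4.02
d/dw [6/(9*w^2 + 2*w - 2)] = 12*(-9*w - 1)/(9*w^2 + 2*w - 2)^2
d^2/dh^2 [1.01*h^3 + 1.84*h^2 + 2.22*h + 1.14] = 6.06*h + 3.68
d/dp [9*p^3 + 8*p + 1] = 27*p^2 + 8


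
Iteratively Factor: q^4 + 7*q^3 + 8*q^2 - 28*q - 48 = (q + 2)*(q^3 + 5*q^2 - 2*q - 24) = (q + 2)*(q + 3)*(q^2 + 2*q - 8) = (q + 2)*(q + 3)*(q + 4)*(q - 2)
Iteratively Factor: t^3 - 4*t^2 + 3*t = (t - 3)*(t^2 - t) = (t - 3)*(t - 1)*(t)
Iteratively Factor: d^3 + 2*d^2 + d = (d)*(d^2 + 2*d + 1) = d*(d + 1)*(d + 1)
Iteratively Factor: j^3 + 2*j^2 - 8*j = (j)*(j^2 + 2*j - 8) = j*(j + 4)*(j - 2)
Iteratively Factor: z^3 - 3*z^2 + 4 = (z - 2)*(z^2 - z - 2) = (z - 2)*(z + 1)*(z - 2)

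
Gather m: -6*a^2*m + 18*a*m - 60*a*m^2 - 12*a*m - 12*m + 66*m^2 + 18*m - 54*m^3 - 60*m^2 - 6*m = -54*m^3 + m^2*(6 - 60*a) + m*(-6*a^2 + 6*a)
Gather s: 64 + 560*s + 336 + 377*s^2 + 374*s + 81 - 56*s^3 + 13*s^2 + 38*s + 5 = -56*s^3 + 390*s^2 + 972*s + 486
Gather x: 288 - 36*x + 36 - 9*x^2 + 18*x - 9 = -9*x^2 - 18*x + 315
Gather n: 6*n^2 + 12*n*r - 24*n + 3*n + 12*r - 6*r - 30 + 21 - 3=6*n^2 + n*(12*r - 21) + 6*r - 12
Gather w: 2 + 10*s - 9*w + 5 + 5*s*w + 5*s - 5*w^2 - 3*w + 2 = 15*s - 5*w^2 + w*(5*s - 12) + 9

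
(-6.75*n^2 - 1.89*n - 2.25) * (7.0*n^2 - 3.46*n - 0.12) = -47.25*n^4 + 10.125*n^3 - 8.4006*n^2 + 8.0118*n + 0.27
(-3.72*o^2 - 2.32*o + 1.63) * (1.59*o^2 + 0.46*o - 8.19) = -5.9148*o^4 - 5.4*o^3 + 31.9913*o^2 + 19.7506*o - 13.3497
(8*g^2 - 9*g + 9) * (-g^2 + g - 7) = -8*g^4 + 17*g^3 - 74*g^2 + 72*g - 63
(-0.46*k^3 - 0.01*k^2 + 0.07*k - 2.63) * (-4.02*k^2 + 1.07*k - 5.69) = 1.8492*k^5 - 0.452*k^4 + 2.3253*k^3 + 10.7044*k^2 - 3.2124*k + 14.9647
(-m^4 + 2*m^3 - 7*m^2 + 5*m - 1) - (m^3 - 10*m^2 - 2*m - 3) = -m^4 + m^3 + 3*m^2 + 7*m + 2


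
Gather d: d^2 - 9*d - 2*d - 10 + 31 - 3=d^2 - 11*d + 18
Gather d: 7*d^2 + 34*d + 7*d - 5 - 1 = 7*d^2 + 41*d - 6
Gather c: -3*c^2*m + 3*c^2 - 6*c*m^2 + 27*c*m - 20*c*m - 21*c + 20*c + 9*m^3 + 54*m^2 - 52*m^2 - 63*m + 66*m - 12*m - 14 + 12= c^2*(3 - 3*m) + c*(-6*m^2 + 7*m - 1) + 9*m^3 + 2*m^2 - 9*m - 2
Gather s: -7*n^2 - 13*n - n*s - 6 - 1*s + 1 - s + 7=-7*n^2 - 13*n + s*(-n - 2) + 2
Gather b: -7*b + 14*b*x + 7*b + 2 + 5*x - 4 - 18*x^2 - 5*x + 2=14*b*x - 18*x^2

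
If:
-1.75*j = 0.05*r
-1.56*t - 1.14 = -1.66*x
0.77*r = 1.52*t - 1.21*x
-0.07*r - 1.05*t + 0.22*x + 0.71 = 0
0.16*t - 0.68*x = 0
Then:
No Solution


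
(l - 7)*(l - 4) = l^2 - 11*l + 28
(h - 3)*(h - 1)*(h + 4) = h^3 - 13*h + 12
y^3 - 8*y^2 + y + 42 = (y - 7)*(y - 3)*(y + 2)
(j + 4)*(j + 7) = j^2 + 11*j + 28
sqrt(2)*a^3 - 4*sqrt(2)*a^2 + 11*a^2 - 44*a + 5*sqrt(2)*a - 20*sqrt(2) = (a - 4)*(a + 5*sqrt(2))*(sqrt(2)*a + 1)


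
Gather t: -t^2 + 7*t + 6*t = -t^2 + 13*t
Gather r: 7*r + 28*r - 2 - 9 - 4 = 35*r - 15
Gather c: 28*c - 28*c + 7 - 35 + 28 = 0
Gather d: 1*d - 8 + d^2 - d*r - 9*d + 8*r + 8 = d^2 + d*(-r - 8) + 8*r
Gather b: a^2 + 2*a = a^2 + 2*a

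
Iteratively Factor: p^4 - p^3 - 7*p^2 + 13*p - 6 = (p - 2)*(p^3 + p^2 - 5*p + 3) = (p - 2)*(p + 3)*(p^2 - 2*p + 1) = (p - 2)*(p - 1)*(p + 3)*(p - 1)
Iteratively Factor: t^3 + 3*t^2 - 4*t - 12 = (t - 2)*(t^2 + 5*t + 6) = (t - 2)*(t + 3)*(t + 2)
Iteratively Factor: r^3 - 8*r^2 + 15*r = (r - 5)*(r^2 - 3*r) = (r - 5)*(r - 3)*(r)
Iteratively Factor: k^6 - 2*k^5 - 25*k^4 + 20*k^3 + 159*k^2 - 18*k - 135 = (k - 5)*(k^5 + 3*k^4 - 10*k^3 - 30*k^2 + 9*k + 27) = (k - 5)*(k + 3)*(k^4 - 10*k^2 + 9) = (k - 5)*(k + 3)^2*(k^3 - 3*k^2 - k + 3) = (k - 5)*(k - 3)*(k + 3)^2*(k^2 - 1) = (k - 5)*(k - 3)*(k + 1)*(k + 3)^2*(k - 1)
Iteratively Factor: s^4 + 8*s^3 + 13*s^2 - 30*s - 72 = (s + 4)*(s^3 + 4*s^2 - 3*s - 18) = (s + 3)*(s + 4)*(s^2 + s - 6) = (s - 2)*(s + 3)*(s + 4)*(s + 3)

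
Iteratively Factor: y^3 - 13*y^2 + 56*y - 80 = (y - 5)*(y^2 - 8*y + 16) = (y - 5)*(y - 4)*(y - 4)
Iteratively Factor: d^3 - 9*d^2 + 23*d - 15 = (d - 1)*(d^2 - 8*d + 15) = (d - 3)*(d - 1)*(d - 5)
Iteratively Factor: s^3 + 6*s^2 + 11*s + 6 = (s + 2)*(s^2 + 4*s + 3) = (s + 2)*(s + 3)*(s + 1)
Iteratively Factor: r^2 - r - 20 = (r + 4)*(r - 5)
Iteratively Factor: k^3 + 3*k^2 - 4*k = (k - 1)*(k^2 + 4*k) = (k - 1)*(k + 4)*(k)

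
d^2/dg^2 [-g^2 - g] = -2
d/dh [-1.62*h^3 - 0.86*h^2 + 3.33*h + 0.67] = -4.86*h^2 - 1.72*h + 3.33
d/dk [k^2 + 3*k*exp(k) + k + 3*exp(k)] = 3*k*exp(k) + 2*k + 6*exp(k) + 1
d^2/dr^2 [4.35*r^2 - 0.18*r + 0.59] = 8.70000000000000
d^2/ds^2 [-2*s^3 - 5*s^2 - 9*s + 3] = -12*s - 10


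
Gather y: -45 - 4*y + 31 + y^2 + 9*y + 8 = y^2 + 5*y - 6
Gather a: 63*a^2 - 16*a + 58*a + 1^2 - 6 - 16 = 63*a^2 + 42*a - 21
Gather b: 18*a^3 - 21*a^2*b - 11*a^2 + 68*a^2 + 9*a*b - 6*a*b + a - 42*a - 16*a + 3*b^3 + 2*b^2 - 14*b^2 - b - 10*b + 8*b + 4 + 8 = 18*a^3 + 57*a^2 - 57*a + 3*b^3 - 12*b^2 + b*(-21*a^2 + 3*a - 3) + 12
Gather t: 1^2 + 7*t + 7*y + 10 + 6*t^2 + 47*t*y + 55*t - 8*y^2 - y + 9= 6*t^2 + t*(47*y + 62) - 8*y^2 + 6*y + 20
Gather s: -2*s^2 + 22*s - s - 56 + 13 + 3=-2*s^2 + 21*s - 40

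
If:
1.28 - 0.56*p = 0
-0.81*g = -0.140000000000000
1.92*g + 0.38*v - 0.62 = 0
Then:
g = 0.17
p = 2.29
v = 0.76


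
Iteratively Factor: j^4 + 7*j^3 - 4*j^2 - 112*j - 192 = (j + 4)*(j^3 + 3*j^2 - 16*j - 48) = (j + 3)*(j + 4)*(j^2 - 16) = (j - 4)*(j + 3)*(j + 4)*(j + 4)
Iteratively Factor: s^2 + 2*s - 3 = (s - 1)*(s + 3)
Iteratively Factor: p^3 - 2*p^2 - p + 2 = (p - 2)*(p^2 - 1) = (p - 2)*(p + 1)*(p - 1)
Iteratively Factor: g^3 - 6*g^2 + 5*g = (g)*(g^2 - 6*g + 5) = g*(g - 5)*(g - 1)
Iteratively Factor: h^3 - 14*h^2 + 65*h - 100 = (h - 5)*(h^2 - 9*h + 20) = (h - 5)*(h - 4)*(h - 5)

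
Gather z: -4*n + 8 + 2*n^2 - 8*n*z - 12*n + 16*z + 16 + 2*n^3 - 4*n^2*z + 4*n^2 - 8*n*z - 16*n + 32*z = 2*n^3 + 6*n^2 - 32*n + z*(-4*n^2 - 16*n + 48) + 24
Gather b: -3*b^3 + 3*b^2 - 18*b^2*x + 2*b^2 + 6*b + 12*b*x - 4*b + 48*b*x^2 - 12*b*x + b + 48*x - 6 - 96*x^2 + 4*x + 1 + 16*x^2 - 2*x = -3*b^3 + b^2*(5 - 18*x) + b*(48*x^2 + 3) - 80*x^2 + 50*x - 5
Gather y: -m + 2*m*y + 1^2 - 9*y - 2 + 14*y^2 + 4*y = -m + 14*y^2 + y*(2*m - 5) - 1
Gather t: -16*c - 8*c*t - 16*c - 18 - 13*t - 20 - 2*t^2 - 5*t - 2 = -32*c - 2*t^2 + t*(-8*c - 18) - 40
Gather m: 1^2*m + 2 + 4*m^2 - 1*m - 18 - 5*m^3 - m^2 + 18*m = -5*m^3 + 3*m^2 + 18*m - 16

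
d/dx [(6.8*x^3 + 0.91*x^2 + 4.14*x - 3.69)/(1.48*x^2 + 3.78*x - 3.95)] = (10.064*x^4 + 51.408*x^3 - 83.2674*x^2 + 3.7334*x - 2.4048)/(2.1904*x^4 + 11.1888*x^3 + 2.5964*x^2 - 29.862*x + 15.6025)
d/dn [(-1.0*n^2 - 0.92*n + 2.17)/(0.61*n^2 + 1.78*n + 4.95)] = (-1.2188*n^2 - 12.5474*n - 8.4166)/(0.3721*n^4 + 2.1716*n^3 + 9.2074*n^2 + 17.622*n + 24.5025)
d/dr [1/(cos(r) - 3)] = sin(r)/(cos(r) - 3)^2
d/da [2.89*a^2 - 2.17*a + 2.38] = 5.78*a - 2.17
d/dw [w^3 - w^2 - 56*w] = 3*w^2 - 2*w - 56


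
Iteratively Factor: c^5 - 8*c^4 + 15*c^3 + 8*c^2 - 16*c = (c - 4)*(c^4 - 4*c^3 - c^2 + 4*c) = c*(c - 4)*(c^3 - 4*c^2 - c + 4) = c*(c - 4)*(c + 1)*(c^2 - 5*c + 4) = c*(c - 4)^2*(c + 1)*(c - 1)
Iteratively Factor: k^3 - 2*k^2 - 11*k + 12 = (k + 3)*(k^2 - 5*k + 4) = (k - 1)*(k + 3)*(k - 4)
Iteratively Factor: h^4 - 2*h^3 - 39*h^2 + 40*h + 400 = (h + 4)*(h^3 - 6*h^2 - 15*h + 100) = (h - 5)*(h + 4)*(h^2 - h - 20) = (h - 5)^2*(h + 4)*(h + 4)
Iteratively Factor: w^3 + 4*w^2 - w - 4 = (w - 1)*(w^2 + 5*w + 4) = (w - 1)*(w + 1)*(w + 4)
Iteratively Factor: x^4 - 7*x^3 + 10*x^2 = (x)*(x^3 - 7*x^2 + 10*x) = x*(x - 5)*(x^2 - 2*x) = x^2*(x - 5)*(x - 2)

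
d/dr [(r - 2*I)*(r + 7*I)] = 2*r + 5*I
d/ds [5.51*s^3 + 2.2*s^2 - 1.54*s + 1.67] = 16.53*s^2 + 4.4*s - 1.54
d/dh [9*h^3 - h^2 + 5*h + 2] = 27*h^2 - 2*h + 5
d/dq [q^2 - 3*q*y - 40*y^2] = 2*q - 3*y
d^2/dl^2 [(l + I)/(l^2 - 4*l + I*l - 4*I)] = 2/(l^3 - 12*l^2 + 48*l - 64)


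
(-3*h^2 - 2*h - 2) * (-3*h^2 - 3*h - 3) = 9*h^4 + 15*h^3 + 21*h^2 + 12*h + 6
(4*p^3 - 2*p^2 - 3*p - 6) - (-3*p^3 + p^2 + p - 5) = 7*p^3 - 3*p^2 - 4*p - 1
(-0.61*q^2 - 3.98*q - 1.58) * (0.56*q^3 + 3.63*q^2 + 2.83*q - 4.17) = -0.3416*q^5 - 4.4431*q^4 - 17.0585*q^3 - 14.4551*q^2 + 12.1252*q + 6.5886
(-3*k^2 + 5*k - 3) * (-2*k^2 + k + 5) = 6*k^4 - 13*k^3 - 4*k^2 + 22*k - 15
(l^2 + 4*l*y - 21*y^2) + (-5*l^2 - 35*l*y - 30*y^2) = -4*l^2 - 31*l*y - 51*y^2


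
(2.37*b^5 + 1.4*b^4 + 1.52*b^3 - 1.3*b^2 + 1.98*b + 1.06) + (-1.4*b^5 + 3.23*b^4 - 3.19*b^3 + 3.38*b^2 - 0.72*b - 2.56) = 0.97*b^5 + 4.63*b^4 - 1.67*b^3 + 2.08*b^2 + 1.26*b - 1.5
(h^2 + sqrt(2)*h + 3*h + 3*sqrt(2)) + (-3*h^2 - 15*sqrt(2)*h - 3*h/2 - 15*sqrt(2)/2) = -2*h^2 - 14*sqrt(2)*h + 3*h/2 - 9*sqrt(2)/2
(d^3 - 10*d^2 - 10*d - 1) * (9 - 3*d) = -3*d^4 + 39*d^3 - 60*d^2 - 87*d - 9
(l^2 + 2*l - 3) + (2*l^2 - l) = 3*l^2 + l - 3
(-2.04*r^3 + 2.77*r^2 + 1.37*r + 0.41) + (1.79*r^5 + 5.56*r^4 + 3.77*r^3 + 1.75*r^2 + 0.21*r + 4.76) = 1.79*r^5 + 5.56*r^4 + 1.73*r^3 + 4.52*r^2 + 1.58*r + 5.17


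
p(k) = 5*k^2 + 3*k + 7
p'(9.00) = 93.00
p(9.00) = 439.00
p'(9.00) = 93.00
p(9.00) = 439.00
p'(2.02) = 23.20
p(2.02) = 33.46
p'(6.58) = 68.80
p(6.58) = 243.22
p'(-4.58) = -42.80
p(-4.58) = 98.14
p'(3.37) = 36.70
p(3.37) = 73.89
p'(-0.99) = -6.90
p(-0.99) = 8.93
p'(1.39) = 16.90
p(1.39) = 20.83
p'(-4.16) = -38.60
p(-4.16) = 81.05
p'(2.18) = 24.80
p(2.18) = 37.30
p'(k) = 10*k + 3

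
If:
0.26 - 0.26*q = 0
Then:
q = 1.00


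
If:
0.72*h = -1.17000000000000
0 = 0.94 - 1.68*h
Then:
No Solution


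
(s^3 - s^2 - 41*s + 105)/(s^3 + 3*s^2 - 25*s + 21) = (s - 5)/(s - 1)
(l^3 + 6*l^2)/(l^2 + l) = l*(l + 6)/(l + 1)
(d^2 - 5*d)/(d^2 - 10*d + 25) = d/(d - 5)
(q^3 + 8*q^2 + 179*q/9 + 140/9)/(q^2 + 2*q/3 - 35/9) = (3*q^2 + 17*q + 20)/(3*q - 5)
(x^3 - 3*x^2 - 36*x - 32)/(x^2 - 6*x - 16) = (x^2 + 5*x + 4)/(x + 2)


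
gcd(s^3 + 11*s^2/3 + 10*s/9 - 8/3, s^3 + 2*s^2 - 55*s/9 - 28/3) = s^2 + 13*s/3 + 4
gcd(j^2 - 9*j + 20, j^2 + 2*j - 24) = j - 4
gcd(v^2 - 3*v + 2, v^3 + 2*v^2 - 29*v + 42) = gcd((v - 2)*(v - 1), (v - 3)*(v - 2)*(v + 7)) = v - 2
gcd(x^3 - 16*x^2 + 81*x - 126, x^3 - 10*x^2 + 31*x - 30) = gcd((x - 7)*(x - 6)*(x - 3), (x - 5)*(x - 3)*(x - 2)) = x - 3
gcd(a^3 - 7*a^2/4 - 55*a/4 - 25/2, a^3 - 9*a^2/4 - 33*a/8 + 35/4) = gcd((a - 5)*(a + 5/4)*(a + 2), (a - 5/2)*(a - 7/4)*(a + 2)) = a + 2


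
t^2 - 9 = (t - 3)*(t + 3)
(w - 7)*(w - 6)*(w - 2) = w^3 - 15*w^2 + 68*w - 84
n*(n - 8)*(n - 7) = n^3 - 15*n^2 + 56*n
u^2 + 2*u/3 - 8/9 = (u - 2/3)*(u + 4/3)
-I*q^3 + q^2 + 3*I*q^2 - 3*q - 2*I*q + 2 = (q - 2)*(q + I)*(-I*q + I)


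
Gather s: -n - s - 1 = -n - s - 1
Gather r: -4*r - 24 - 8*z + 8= -4*r - 8*z - 16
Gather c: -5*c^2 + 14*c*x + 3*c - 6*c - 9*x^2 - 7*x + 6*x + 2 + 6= -5*c^2 + c*(14*x - 3) - 9*x^2 - x + 8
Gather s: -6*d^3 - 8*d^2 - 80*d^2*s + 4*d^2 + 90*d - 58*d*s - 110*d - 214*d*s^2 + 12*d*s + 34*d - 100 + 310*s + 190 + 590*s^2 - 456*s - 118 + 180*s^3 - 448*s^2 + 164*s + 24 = -6*d^3 - 4*d^2 + 14*d + 180*s^3 + s^2*(142 - 214*d) + s*(-80*d^2 - 46*d + 18) - 4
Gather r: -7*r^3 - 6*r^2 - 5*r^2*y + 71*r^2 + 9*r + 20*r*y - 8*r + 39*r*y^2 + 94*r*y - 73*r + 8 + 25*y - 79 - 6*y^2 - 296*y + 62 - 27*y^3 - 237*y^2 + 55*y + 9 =-7*r^3 + r^2*(65 - 5*y) + r*(39*y^2 + 114*y - 72) - 27*y^3 - 243*y^2 - 216*y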